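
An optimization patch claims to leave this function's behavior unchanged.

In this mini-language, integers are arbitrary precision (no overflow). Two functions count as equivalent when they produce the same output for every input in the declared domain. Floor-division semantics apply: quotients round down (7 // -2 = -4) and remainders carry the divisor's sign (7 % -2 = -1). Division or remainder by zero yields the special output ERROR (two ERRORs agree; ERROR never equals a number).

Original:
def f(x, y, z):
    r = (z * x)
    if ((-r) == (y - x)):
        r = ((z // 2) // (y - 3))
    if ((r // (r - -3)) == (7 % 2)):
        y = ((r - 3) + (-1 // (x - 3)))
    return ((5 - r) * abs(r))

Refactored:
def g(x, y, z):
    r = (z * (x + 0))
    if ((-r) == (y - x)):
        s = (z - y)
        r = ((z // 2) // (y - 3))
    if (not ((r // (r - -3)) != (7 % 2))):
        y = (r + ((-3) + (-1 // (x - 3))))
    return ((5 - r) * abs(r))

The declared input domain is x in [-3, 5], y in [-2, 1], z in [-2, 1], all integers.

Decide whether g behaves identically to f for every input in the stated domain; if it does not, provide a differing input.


Side by side, the visible changes include: boolean connective usage differs; also comparison usage differs; also constant usage differs; also arithmetic usage differs; also statement counts differ; also local variable names differ.
Spot check at x=3, y=-2, z=0 — f: r = 0; ((-r) == (y - x)) -> false; ((r // (r - -3)) == (7 % 2)) -> false; return 0. g: r = 0; ((-r) == (y - x)) -> false; (not ((r // (r - -3)) != (7 % 2))) -> false; return 0. Both give 0.
Every one of the 144 inputs gives matching results.
verdict: equivalent


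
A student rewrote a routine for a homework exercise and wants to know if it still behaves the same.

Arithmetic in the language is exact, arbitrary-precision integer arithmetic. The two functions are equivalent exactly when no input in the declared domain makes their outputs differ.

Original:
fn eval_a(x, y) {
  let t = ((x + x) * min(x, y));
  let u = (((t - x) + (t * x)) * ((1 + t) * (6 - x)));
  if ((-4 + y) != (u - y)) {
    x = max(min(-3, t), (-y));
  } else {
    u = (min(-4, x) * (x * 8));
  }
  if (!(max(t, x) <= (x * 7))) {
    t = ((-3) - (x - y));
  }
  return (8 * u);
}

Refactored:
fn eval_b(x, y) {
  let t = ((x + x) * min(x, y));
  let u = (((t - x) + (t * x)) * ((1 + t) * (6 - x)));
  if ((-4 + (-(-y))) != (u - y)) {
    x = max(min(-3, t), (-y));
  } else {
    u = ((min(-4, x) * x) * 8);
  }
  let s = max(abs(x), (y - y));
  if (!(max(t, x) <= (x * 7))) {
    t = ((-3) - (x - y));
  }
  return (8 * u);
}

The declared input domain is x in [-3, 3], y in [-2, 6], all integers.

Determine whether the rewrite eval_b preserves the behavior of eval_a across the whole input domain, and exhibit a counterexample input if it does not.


Comparing the listings, the differences include: statement counts differ; also min/max/abs usage differs; also arithmetic usage differs; also local variable names differ.
Spot check at x=1, y=-1 — eval_a: t = -2; u = 25; ((-4 + y) != (u - y)) -> true; x = 1; (!(max(t, x) <= (x * 7))) -> false; return 200. eval_b: t = -2; u = 25; ((-4 + (-(-y))) != (u - y)) -> true; x = 1; s = 1; (!(max(t, x) <= (x * 7))) -> false; return 200. Both give 200.
Every one of the 63 inputs gives matching results.
verdict: equivalent


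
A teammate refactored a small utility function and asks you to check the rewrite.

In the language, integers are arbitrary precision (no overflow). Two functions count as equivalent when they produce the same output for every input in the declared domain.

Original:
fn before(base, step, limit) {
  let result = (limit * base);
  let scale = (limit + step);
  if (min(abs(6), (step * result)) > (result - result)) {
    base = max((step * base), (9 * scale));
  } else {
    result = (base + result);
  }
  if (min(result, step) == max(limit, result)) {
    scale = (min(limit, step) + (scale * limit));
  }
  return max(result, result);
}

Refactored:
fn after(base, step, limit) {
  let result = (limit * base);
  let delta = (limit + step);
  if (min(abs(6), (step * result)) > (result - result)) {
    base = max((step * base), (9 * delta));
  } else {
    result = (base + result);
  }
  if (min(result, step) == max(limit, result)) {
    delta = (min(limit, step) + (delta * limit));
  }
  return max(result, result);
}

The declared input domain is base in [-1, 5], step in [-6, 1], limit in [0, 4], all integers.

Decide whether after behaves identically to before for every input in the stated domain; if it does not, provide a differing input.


The two versions differ — the changes include local variable names differ.
Spot check at base=2, step=-4, limit=2 — before: result := 4 | scale := -2 | (min(abs(6), (step * result)) > (result - result)): false | result := 6 | (min(result, step) == max(limit, result)): false | result 6. after: result := 4 | delta := -2 | (min(abs(6), (step * result)) > (result - result)): false | result := 6 | (min(result, step) == max(limit, result)): false | result 6. Both give 6.
Checked all 280 inputs in the declared domain: the outputs agree on every one.
verdict: equivalent


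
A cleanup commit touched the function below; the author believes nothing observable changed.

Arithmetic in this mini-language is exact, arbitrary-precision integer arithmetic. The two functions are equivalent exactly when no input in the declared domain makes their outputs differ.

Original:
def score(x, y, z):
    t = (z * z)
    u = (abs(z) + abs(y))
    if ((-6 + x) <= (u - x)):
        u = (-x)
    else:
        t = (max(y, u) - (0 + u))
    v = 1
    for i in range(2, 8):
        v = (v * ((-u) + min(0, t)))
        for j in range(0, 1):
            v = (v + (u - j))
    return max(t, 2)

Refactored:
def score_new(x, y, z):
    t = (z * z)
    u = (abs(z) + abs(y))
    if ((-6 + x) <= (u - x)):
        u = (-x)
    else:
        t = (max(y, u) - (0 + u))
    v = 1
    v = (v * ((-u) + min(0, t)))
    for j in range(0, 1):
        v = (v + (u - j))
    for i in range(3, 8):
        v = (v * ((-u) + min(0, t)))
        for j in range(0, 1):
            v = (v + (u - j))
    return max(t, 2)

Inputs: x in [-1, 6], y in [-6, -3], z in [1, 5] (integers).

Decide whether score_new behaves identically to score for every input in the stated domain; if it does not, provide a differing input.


Side by side, the visible changes include: constant usage differs; also arithmetic usage differs; also statement counts differ; also min/max/abs usage differs; also loop structure differs.
As a probe, take x=0, y=-5, z=5: score runs t=25, then u=10, then ((-6 + x) <= (u - x)) is true, then u=0, then v=1, then (i=2), then v=0, then (j=0), then v=0, then (i=3), then v=0, then (j=0), then v=0, then (i=4), then v=0, then (j=0), then v=0, then (i=5), then v=0, then (j=0), then v=0, then (i=6), then v=0, then (j=0), then v=0, then (i=7), then v=0, then (j=0), then v=0, then returns 25; score_new runs t=25, then u=10, then ((-6 + x) <= (u - x)) is true, then u=0, then v=1, then v=0, then (j=0), then v=0, then (i=3), then v=0, then (j=0), then v=0, then (i=4), then v=0, then (j=0), then v=0, then (i=5), then v=0, then (j=0), then v=0, then (i=6), then v=0, then (j=0), then v=0, then (i=7), then v=0, then (j=0), then v=0, then returns 25; both end at 25.
Every one of the 160 inputs gives matching results.
verdict: equivalent


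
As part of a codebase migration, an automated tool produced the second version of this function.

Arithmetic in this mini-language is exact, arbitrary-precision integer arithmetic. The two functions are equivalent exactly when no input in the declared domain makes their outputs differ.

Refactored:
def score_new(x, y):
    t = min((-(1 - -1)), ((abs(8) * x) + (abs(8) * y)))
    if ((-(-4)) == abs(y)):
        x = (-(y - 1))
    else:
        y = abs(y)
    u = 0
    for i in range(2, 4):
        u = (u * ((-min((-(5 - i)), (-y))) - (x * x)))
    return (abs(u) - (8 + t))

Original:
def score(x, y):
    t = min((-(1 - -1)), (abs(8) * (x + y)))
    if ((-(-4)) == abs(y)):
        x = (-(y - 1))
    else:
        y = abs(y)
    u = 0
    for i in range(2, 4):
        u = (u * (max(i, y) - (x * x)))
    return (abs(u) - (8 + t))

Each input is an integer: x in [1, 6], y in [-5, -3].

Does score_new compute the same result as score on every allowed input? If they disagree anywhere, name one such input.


Side by side, the visible changes include: min/max/abs usage differs, constant usage differs, arithmetic usage differs.
One worked example (x=1, y=-4) — score: t = -24; ((-(-4)) == abs(y)) -> true; x = 5; u = 0; [i=2]; u = 0; [i=3]; u = 0; return 16; score_new: t = -24; ((-(-4)) == abs(y)) -> true; x = 5; u = 0; [i=2]; u = 0; [i=3]; u = 0; return 16; agreement on 16.
Across all 18 domain points the two functions coincide.
verdict: equivalent


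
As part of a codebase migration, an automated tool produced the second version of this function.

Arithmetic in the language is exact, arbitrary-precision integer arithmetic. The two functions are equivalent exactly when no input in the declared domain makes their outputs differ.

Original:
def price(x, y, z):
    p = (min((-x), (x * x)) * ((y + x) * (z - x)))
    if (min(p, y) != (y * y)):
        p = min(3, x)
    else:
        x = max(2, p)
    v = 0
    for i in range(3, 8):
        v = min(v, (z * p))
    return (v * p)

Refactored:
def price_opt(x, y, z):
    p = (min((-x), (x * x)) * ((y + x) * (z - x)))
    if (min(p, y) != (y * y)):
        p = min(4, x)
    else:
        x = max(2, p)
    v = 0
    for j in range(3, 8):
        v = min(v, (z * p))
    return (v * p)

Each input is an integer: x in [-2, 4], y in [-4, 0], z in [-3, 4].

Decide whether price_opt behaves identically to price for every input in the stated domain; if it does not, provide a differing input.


Not equivalent: x=4, y=-4, z=-3 separates them (-27 vs -48).
price: p becomes 0; next (min(p, y) != (y * y)) evaluates to true; next p becomes 3; next v becomes 0; next at i=3:; next v becomes -9; next at i=4:; next v becomes -9; next at i=5:; next v becomes -9; next at i=6:; next v becomes -9; next at i=7:; next v becomes -9; next final value -27
price_opt: p becomes 0; next (min(p, y) != (y * y)) evaluates to true; next p becomes 4; next v becomes 0; next at j=3:; next v becomes -12; next at j=4:; next v becomes -12; next at j=5:; next v becomes -12; next at j=6:; next v becomes -12; next at j=7:; next v becomes -12; next final value -48
verdict: not equivalent; witness: x=4, y=-4, z=-3


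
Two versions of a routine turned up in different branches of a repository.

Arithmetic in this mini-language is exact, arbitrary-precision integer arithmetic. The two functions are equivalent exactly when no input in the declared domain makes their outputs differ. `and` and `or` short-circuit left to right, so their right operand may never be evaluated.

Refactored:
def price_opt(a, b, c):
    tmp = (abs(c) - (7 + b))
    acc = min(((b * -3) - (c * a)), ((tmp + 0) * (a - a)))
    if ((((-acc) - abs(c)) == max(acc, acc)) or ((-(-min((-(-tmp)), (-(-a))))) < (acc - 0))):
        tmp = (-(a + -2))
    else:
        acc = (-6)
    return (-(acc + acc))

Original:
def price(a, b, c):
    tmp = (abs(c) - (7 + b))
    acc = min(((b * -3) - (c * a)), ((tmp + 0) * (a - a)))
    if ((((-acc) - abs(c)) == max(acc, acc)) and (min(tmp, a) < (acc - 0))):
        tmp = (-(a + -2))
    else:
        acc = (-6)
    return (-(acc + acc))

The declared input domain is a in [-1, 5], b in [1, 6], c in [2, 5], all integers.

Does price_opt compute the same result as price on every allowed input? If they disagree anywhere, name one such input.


Try a=-1, b=1, c=3.
price: tmp becomes -5; next acc becomes 0; next ((((-acc) - abs(c)) == max(acc, acc)) and (min(tmp, a) < (acc - 0))) evaluates to false; next acc becomes -6; next final value 12
price_opt: tmp becomes -5; next acc becomes 0; next ((((-acc) - abs(c)) == max(acc, acc)) or ((-(-min((-(-tmp)), (-(-a))))) < (acc - 0))) evaluates to true; next tmp becomes 3; next final value 0
12 against 0: the behavior changed.
verdict: not equivalent; witness: a=-1, b=1, c=3


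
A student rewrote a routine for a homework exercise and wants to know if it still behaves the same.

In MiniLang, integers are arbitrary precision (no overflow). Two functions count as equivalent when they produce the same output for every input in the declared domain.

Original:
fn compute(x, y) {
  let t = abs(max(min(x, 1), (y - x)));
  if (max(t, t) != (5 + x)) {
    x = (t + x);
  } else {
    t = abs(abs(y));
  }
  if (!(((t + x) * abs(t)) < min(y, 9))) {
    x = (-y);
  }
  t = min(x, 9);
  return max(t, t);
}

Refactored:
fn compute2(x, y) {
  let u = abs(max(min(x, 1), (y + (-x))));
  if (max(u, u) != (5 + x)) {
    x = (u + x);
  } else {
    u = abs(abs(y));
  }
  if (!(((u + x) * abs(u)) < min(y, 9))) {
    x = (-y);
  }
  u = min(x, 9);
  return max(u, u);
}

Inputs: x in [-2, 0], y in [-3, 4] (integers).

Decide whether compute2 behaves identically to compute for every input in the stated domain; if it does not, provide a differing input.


This is a faithful refactor — local variable names differ; also arithmetic usage differs, but the computed results match everywhere.
Tracing x=0, y=-3: compute: t := 0 | (max(t, t) != (5 + x)): true | x := 0 | (!(((t + x) * abs(t)) < min(y, 9))): true | x := 3 | t := 3 | result 3 | compute2: u := 0 | (max(u, u) != (5 + x)): true | x := 0 | (!(((u + x) * abs(u)) < min(y, 9))): true | x := 3 | u := 3 | result 3 — matching result 3.
An exhaustive pass over the 24 declared inputs shows identical outputs.
verdict: equivalent


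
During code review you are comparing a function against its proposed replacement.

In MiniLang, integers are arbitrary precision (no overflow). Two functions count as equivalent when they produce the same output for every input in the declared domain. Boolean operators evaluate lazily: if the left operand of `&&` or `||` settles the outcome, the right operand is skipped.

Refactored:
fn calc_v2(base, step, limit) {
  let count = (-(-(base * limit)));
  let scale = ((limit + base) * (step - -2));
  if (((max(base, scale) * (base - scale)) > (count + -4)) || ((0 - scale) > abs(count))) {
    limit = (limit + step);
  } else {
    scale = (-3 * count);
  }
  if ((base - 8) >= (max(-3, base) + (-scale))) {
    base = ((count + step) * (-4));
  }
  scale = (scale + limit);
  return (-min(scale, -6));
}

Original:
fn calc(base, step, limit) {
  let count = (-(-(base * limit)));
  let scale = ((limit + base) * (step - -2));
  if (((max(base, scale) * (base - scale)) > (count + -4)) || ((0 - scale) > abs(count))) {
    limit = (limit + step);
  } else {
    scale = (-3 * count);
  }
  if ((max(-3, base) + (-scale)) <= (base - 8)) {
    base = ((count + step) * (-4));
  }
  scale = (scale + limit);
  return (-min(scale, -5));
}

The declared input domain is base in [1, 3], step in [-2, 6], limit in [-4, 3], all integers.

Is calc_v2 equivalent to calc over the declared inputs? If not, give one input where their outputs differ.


Run the pair on base=1, step=-2, limit=-3.
calc: count = -3; scale = 0; (((max(base, scale) * (base - scale)) > (count + -4)) || ((0 - scale) > abs(count))) -> true; limit = -5; ((max(-3, base) + (-scale)) <= (base - 8)) -> false; scale = -5; return 5
calc_v2: count = -3; scale = 0; (((max(base, scale) * (base - scale)) > (count + -4)) || ((0 - scale) > abs(count))) -> true; limit = -5; ((base - 8) >= (max(-3, base) + (-scale))) -> false; scale = -5; return 6
5 against 6: the behavior changed.
verdict: not equivalent; witness: base=1, step=-2, limit=-3


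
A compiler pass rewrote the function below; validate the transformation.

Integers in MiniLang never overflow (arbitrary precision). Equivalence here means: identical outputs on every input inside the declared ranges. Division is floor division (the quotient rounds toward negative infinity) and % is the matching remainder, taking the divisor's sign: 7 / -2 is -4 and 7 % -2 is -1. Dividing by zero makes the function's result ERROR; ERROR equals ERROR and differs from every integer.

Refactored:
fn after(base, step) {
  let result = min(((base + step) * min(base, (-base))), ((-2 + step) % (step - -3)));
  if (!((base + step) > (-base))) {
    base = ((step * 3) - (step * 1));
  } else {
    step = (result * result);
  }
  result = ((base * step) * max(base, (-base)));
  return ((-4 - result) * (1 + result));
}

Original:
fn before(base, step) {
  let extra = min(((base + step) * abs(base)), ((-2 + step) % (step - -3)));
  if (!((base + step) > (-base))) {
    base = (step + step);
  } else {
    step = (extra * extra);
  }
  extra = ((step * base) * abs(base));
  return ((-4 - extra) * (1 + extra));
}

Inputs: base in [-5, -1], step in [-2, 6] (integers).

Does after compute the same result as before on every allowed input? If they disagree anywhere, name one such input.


Evaluate both at base=-2, step=5.
before: extra becomes 3; next (!((base + step) > (-base))) evaluates to false; next step becomes 9; next extra becomes -36; next final value -1120
after: result becomes -6; next (!((base + step) > (-base))) evaluates to false; next step becomes 36; next result becomes -144; next final value -20020
-1120 and -20020 differ, so these are not the same function on this domain.
verdict: not equivalent; witness: base=-2, step=5


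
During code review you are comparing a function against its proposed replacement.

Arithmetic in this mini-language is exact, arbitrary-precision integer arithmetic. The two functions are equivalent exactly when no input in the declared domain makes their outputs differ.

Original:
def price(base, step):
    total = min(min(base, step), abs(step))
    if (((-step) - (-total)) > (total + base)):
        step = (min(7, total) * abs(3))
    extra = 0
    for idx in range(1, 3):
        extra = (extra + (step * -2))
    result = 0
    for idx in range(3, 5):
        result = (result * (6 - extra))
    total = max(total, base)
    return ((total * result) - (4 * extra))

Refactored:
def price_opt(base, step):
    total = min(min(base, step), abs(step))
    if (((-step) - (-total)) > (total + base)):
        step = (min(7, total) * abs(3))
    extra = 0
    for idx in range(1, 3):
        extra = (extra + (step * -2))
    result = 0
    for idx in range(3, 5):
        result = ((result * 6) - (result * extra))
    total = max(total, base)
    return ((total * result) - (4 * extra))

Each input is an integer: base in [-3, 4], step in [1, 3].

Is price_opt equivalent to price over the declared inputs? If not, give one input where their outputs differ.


Behavior is preserved: although arithmetic usage differs, the outputs never diverge.
As a probe, take base=3, step=3: price runs total := 3 | (((-step) - (-total)) > (total + base)): false | extra := 0 | iter idx=1: | extra := -6 | iter idx=2: | extra := -12 | result := 0 | iter idx=3: | result := 0 | iter idx=4: | result := 0 | total := 3 | result 48; price_opt runs total := 3 | (((-step) - (-total)) > (total + base)): false | extra := 0 | iter idx=1: | extra := -6 | iter idx=2: | extra := -12 | result := 0 | iter idx=3: | result := 0 | iter idx=4: | result := 0 | total := 3 | result 48; both end at 48.
Checked all 24 inputs in the declared domain: the outputs agree on every one.
verdict: equivalent


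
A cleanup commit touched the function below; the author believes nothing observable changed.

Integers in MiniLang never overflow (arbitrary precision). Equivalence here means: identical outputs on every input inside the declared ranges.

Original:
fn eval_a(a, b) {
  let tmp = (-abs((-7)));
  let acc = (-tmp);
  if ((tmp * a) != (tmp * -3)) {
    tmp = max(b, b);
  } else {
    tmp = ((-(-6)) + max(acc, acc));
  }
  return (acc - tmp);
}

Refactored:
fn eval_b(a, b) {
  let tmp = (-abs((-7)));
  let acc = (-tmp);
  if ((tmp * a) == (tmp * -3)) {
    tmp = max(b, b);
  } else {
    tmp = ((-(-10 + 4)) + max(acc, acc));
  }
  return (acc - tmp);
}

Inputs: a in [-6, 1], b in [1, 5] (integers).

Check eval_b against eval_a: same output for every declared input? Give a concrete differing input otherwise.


Consider the input a=-6, b=1.
eval_a: tmp becomes -7; next acc becomes 7; next ((tmp * a) != (tmp * -3)) evaluates to true; next tmp becomes 1; next final value 6
eval_b: tmp becomes -7; next acc becomes 7; next ((tmp * a) == (tmp * -3)) evaluates to false; next tmp becomes 13; next final value -6
6 and -6 differ, so these are not the same function on this domain.
verdict: not equivalent; witness: a=-6, b=1


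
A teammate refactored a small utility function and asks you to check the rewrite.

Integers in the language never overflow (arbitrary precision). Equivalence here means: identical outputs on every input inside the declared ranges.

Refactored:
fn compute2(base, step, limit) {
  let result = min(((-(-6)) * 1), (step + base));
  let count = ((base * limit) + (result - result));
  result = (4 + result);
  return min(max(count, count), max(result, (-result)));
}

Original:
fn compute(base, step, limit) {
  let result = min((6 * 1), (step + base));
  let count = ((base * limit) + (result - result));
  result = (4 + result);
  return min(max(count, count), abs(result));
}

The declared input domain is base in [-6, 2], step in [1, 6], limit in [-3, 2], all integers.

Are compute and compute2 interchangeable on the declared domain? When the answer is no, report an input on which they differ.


Changes here: min/max/abs usage differs; the full 324-point sweep finds no disagreement.
verdict: equivalent


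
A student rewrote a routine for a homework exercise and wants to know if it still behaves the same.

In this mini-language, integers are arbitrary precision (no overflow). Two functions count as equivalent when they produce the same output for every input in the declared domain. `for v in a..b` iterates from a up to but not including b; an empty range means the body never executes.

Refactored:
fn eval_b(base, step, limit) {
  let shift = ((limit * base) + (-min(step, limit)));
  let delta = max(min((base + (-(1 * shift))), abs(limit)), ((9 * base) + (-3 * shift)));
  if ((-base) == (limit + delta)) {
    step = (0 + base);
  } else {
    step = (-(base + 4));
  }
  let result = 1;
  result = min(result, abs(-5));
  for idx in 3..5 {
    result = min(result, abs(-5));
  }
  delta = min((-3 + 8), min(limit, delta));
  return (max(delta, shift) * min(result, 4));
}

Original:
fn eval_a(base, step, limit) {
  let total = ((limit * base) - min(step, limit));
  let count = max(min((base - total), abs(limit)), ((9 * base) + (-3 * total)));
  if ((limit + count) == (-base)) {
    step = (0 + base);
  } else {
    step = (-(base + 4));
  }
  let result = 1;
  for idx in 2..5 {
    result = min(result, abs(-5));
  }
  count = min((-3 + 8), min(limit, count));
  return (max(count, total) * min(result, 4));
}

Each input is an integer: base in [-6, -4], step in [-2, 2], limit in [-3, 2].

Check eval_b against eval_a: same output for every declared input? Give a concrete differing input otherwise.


Side by side, the visible changes include: constant usage differs, plus statement counts differ, plus min/max/abs usage differs, plus local variable names differ, plus arithmetic usage differs, plus loop structure differs.
Tracing base=-5, step=2, limit=-1: eval_a: total = 6; count = -11; ((limit + count) == (-base)) -> false; step = 1; result = 1; [idx=2]; result = 1; [idx=3]; result = 1; [idx=4]; result = 1; count = -11; return 6 | eval_b: shift = 6; delta = -11; ((-base) == (limit + delta)) -> false; step = 1; result = 1; result = 1; [idx=3]; result = 1; [idx=4]; result = 1; delta = -11; return 6 — matching result 6.
Checked all 90 inputs in the declared domain: the outputs agree on every one.
verdict: equivalent


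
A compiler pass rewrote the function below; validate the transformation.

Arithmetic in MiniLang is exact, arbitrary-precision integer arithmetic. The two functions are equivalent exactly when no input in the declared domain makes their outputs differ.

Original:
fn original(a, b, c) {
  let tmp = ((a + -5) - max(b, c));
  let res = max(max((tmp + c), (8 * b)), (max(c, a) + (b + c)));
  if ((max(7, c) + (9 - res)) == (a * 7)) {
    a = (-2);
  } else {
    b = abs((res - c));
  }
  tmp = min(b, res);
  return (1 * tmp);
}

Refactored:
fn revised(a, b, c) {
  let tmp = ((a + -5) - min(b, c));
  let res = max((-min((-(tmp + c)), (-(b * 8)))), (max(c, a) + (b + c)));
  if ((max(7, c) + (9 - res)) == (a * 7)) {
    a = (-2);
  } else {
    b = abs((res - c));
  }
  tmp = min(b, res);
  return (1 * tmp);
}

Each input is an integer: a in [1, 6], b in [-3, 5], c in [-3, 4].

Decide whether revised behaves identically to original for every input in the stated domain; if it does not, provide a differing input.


Try a=1, b=-3, c=-2.
original: tmp=-2, then res=-4, then ((max(7, c) + (9 - res)) == (a * 7)) is false, then b=2, then tmp=-4, then returns -4
revised: tmp=-1, then res=-3, then ((max(7, c) + (9 - res)) == (a * 7)) is false, then b=1, then tmp=-3, then returns -3
-4 and -3 differ, so these are not the same function on this domain.
verdict: not equivalent; witness: a=1, b=-3, c=-2


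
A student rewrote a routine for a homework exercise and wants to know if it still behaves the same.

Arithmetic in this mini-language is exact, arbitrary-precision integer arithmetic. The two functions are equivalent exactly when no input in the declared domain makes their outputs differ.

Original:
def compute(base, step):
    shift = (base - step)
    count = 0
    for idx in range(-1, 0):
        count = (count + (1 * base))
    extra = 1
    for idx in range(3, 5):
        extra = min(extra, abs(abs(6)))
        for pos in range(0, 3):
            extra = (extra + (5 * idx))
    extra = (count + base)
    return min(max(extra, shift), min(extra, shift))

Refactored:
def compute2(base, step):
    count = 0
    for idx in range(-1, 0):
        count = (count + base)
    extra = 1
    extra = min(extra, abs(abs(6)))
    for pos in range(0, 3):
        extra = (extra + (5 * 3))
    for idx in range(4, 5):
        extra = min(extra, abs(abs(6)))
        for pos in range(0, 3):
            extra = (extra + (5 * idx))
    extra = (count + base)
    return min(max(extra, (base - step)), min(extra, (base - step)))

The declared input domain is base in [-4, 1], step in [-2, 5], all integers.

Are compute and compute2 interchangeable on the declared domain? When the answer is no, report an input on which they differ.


The two versions differ — the changes include local variable names differ, plus loop structure differs, plus statement counts differ, plus constant usage differs, plus arithmetic usage differs, plus min/max/abs usage differs.
Tracing base=1, step=3: compute: shift becomes -2; next count becomes 0; next at idx=-1:; next count becomes 1; next extra becomes 1; next at idx=3:; next extra becomes 1; next at pos=0:; next extra becomes 16; next at pos=1:; next extra becomes 31; next at pos=2:; next extra becomes 46; next at idx=4:; next extra becomes 6; next at pos=0:; next extra becomes 26; next at pos=1:; next extra becomes 46; next at pos=2:; next extra becomes 66; next extra becomes 2; next final value -2 | compute2: count becomes 0; next at idx=-1:; next count becomes 1; next extra becomes 1; next extra becomes 1; next at pos=0:; next extra becomes 16; next at pos=1:; next extra becomes 31; next at pos=2:; next extra becomes 46; next at idx=4:; next extra becomes 6; next at pos=0:; next extra becomes 26; next at pos=1:; next extra becomes 46; next at pos=2:; next extra becomes 66; next extra becomes 2; next final value -2 — matching result -2.
Across all 48 domain points the two functions coincide.
verdict: equivalent


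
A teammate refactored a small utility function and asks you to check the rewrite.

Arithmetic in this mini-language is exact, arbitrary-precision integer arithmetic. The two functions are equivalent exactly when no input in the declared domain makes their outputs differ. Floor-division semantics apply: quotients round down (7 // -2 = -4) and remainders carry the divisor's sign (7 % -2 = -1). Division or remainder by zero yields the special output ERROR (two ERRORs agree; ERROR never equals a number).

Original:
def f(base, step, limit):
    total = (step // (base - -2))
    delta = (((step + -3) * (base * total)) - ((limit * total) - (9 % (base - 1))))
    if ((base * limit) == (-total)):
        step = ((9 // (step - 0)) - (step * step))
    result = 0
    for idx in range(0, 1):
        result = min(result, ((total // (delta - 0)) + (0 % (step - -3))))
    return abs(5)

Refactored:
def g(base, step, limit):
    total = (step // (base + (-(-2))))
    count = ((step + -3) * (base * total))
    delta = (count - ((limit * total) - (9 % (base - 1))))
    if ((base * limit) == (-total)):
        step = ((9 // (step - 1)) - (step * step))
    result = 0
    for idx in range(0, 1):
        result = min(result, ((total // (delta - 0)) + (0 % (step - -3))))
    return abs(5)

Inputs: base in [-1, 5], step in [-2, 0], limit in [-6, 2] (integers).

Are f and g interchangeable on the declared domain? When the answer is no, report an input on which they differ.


Run the pair on base=-1, step=0, limit=0.
f: total becomes 0; next delta becomes -1; next ((base * limit) == (-total)) evaluates to true; next hits division by zero so the output is ERROR
g: total becomes 0; next count becomes 0; next delta becomes -1; next ((base * limit) == (-total)) evaluates to true; next step becomes -9; next result becomes 0; next at idx=0:; next result becomes 0; next final value 5
ERROR != 5, so the rewrite changes behavior.
verdict: not equivalent; witness: base=-1, step=0, limit=0


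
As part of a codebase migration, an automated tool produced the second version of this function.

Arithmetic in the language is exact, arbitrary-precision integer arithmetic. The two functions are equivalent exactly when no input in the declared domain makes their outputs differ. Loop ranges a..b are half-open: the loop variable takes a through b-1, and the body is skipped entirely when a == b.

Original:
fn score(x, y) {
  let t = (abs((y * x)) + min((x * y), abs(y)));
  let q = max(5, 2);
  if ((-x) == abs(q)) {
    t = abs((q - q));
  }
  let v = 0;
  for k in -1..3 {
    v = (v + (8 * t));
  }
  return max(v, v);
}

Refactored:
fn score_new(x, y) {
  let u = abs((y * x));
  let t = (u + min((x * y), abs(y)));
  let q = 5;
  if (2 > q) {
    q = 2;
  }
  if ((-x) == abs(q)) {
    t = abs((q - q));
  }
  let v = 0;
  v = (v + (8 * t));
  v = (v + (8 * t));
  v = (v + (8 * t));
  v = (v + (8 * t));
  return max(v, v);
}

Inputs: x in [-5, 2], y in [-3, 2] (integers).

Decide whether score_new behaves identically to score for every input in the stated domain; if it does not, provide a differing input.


The two are interchangeable: constant usage differs, arithmetic usage differs, local variable names differ, loop structure differs, min/max/abs usage differs, branching structure differs, statement counts differ, comparison usage differs, and every declared input agrees.
Spot check at x=-4, y=1 — score: t := 0 | q := 5 | ((-x) == abs(q)): false | v := 0 | iter k=-1: | v := 0 | iter k=0: | v := 0 | iter k=1: | v := 0 | iter k=2: | v := 0 | result 0. score_new: u := 4 | t := 0 | q := 5 | (2 > q): false | ((-x) == abs(q)): false | v := 0 | v := 0 | v := 0 | v := 0 | v := 0 | result 0. Both give 0.
Across all 48 domain points the two functions coincide.
verdict: equivalent


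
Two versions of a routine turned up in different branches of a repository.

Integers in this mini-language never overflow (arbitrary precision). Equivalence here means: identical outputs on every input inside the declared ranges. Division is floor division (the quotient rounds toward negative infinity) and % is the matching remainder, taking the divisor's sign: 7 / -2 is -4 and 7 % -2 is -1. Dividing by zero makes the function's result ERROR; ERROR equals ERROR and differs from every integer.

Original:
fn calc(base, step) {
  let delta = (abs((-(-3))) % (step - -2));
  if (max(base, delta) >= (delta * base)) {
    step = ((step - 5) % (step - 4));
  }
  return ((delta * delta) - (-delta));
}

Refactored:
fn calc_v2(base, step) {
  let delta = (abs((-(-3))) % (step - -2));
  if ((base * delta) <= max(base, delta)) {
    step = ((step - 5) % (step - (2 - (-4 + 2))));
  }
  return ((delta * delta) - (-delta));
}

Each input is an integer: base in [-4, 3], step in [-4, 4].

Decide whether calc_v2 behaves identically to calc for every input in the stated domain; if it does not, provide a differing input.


This is a faithful refactor — arithmetic usage differs; also comparison usage differs; also constant usage differs, but the computed results match everywhere.
As a probe, take base=-2, step=1: calc runs delta = 0; (max(base, delta) >= (delta * base)) -> true; step = -1; return 0; calc_v2 runs delta = 0; ((base * delta) <= max(base, delta)) -> true; step = -1; return 0; both end at 0.
Checked all 72 inputs in the declared domain: the outputs agree on every one.
verdict: equivalent


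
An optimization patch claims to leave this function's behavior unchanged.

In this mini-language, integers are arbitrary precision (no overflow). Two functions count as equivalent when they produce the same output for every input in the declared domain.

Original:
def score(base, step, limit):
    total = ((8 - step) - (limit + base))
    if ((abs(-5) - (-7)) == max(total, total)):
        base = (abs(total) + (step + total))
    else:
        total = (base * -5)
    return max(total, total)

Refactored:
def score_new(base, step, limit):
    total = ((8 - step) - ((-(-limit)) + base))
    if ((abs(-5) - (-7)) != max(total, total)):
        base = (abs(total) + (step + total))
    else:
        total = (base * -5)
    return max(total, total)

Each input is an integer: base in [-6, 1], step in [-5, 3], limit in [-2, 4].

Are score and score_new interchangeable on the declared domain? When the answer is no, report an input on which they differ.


Run the pair on base=-6, step=-5, limit=-2.
score: total := 21 | ((abs(-5) - (-7)) == max(total, total)): false | total := 30 | result 30
score_new: total := 21 | ((abs(-5) - (-7)) != max(total, total)): true | base := 37 | result 21
30 against 21: the behavior changed.
verdict: not equivalent; witness: base=-6, step=-5, limit=-2


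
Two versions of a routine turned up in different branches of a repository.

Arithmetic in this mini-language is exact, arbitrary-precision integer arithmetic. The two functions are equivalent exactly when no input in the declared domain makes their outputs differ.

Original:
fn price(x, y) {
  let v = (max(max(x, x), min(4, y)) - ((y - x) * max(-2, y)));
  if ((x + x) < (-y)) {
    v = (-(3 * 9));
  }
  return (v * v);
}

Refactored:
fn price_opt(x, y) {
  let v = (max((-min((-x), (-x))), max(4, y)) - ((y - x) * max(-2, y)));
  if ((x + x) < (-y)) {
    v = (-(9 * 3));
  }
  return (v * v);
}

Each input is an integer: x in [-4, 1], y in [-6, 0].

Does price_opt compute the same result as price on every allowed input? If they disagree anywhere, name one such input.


Evaluate both at x=0, y=0.
price: v becomes 0; next ((x + x) < (-y)) evaluates to false; next final value 0
price_opt: v becomes 4; next ((x + x) < (-y)) evaluates to false; next final value 16
0 against 16: the behavior changed.
verdict: not equivalent; witness: x=0, y=0


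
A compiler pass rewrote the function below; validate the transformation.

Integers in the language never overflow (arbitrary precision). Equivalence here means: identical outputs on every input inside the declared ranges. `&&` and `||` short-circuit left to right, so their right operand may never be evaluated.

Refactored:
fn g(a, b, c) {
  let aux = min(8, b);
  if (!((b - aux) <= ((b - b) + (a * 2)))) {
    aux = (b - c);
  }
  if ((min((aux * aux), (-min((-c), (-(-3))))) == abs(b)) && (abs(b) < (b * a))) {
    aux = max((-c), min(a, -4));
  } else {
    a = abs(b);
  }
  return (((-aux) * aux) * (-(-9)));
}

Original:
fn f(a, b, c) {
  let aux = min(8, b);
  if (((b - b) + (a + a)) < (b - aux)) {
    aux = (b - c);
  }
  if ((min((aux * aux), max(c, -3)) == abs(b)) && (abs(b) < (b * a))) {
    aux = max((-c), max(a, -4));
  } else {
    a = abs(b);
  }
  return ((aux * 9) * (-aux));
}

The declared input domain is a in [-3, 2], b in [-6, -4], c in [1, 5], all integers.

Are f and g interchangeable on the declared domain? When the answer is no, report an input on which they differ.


On input a=-3, b=-5, c=5, f returns -81 while g returns -144.
verdict: not equivalent; witness: a=-3, b=-5, c=5


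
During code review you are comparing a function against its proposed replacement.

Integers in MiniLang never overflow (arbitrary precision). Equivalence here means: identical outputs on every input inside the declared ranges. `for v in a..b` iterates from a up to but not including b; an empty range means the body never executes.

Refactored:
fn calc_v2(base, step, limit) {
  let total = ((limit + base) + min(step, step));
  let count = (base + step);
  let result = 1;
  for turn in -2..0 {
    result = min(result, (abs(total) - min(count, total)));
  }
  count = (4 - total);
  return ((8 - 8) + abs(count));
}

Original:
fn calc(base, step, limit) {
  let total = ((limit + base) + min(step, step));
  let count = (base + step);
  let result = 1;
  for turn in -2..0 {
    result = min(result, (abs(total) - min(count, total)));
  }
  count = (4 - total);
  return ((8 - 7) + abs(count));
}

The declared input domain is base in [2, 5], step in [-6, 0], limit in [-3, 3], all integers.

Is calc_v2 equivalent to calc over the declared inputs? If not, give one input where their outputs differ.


There is a counterexample at base=2, step=-6, limit=-3: 12 on one side, 11 on the other.
calc: total := -7 | count := -4 | result := 1 | iter turn=-2: | result := 1 | iter turn=-1: | result := 1 | count := 11 | result 12
calc_v2: total := -7 | count := -4 | result := 1 | iter turn=-2: | result := 1 | iter turn=-1: | result := 1 | count := 11 | result 11
verdict: not equivalent; witness: base=2, step=-6, limit=-3


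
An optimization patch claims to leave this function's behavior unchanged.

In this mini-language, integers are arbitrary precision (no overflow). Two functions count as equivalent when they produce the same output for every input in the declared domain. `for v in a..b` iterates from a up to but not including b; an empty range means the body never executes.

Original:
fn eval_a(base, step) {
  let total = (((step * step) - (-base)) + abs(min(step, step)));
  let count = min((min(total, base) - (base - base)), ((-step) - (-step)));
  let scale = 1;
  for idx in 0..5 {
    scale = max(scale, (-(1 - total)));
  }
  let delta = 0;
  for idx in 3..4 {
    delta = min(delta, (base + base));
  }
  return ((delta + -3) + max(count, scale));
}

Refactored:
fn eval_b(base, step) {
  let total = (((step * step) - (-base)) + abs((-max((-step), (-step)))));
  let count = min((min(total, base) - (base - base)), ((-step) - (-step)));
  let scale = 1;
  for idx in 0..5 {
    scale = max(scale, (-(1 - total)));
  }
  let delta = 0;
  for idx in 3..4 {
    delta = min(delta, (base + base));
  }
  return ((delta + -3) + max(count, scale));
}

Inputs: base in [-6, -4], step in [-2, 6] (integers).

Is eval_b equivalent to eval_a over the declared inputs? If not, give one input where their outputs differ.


Reading the diff, among the changes: min/max/abs usage differs.
Spot check at base=-6, step=-2 — eval_a: total = 0; count = -6; scale = 1; [idx=0]; scale = 1; [idx=1]; scale = 1; [idx=2]; scale = 1; [idx=3]; scale = 1; [idx=4]; scale = 1; delta = 0; [idx=3]; delta = -12; return -14. eval_b: total = 0; count = -6; scale = 1; [idx=0]; scale = 1; [idx=1]; scale = 1; [idx=2]; scale = 1; [idx=3]; scale = 1; [idx=4]; scale = 1; delta = 0; [idx=3]; delta = -12; return -14. Both give -14.
Across all 27 domain points the two functions coincide.
verdict: equivalent


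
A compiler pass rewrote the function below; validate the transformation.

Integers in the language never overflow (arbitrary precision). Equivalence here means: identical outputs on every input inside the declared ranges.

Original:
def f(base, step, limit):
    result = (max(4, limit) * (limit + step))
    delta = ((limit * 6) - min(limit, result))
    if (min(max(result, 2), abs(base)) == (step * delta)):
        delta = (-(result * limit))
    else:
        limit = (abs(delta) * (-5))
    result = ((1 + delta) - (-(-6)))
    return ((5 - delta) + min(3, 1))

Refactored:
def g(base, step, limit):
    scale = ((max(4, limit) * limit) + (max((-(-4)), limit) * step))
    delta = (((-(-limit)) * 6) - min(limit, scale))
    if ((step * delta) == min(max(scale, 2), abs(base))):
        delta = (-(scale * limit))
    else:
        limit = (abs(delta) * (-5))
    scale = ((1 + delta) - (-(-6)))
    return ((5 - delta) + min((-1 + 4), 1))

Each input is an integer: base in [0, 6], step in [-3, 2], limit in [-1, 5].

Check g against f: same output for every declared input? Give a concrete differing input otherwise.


The two are interchangeable: min/max/abs usage differs; local variable names differ; arithmetic usage differs; constant usage differs, and every declared input agrees.
Spot check at base=6, step=2, limit=5 — f: result := 35 | delta := 25 | (min(max(result, 2), abs(base)) == (step * delta)): false | limit := -125 | result := 20 | result -19. g: scale := 35 | delta := 25 | ((step * delta) == min(max(scale, 2), abs(base))): false | limit := -125 | scale := 20 | result -19. Both give -19.
An exhaustive pass over the 294 declared inputs shows identical outputs.
verdict: equivalent
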